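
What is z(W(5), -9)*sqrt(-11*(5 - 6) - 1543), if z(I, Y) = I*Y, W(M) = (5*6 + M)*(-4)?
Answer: 2520*I*sqrt(383) ≈ 49317.0*I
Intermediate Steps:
W(M) = -120 - 4*M (W(M) = (30 + M)*(-4) = -120 - 4*M)
z(W(5), -9)*sqrt(-11*(5 - 6) - 1543) = ((-120 - 4*5)*(-9))*sqrt(-11*(5 - 6) - 1543) = ((-120 - 20)*(-9))*sqrt(-11*(-1) - 1543) = (-140*(-9))*sqrt(11 - 1543) = 1260*sqrt(-1532) = 1260*(2*I*sqrt(383)) = 2520*I*sqrt(383)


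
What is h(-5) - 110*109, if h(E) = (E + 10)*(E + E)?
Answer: -12040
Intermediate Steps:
h(E) = 2*E*(10 + E) (h(E) = (10 + E)*(2*E) = 2*E*(10 + E))
h(-5) - 110*109 = 2*(-5)*(10 - 5) - 110*109 = 2*(-5)*5 - 11990 = -50 - 11990 = -12040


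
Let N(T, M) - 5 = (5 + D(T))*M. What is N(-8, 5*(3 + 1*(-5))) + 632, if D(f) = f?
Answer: 667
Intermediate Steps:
N(T, M) = 5 + M*(5 + T) (N(T, M) = 5 + (5 + T)*M = 5 + M*(5 + T))
N(-8, 5*(3 + 1*(-5))) + 632 = (5 + 5*(5*(3 + 1*(-5))) + (5*(3 + 1*(-5)))*(-8)) + 632 = (5 + 5*(5*(3 - 5)) + (5*(3 - 5))*(-8)) + 632 = (5 + 5*(5*(-2)) + (5*(-2))*(-8)) + 632 = (5 + 5*(-10) - 10*(-8)) + 632 = (5 - 50 + 80) + 632 = 35 + 632 = 667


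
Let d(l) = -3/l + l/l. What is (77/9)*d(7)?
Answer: 44/9 ≈ 4.8889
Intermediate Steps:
d(l) = 1 - 3/l (d(l) = -3/l + 1 = 1 - 3/l)
(77/9)*d(7) = (77/9)*((-3 + 7)/7) = ((⅑)*77)*((⅐)*4) = (77/9)*(4/7) = 44/9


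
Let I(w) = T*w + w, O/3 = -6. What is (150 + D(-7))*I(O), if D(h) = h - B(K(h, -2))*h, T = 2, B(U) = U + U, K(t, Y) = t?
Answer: -2430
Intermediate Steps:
O = -18 (O = 3*(-6) = -18)
B(U) = 2*U
D(h) = h - 2*h² (D(h) = h - 2*h*h = h - 2*h²)
I(w) = 3*w (I(w) = 2*w + w = 3*w)
(150 + D(-7))*I(O) = (150 - 7*(1 - 2*(-7)))*(3*(-18)) = (150 - 7*(1 + 14))*(-54) = (150 - 7*15)*(-54) = (150 - 105)*(-54) = 45*(-54) = -2430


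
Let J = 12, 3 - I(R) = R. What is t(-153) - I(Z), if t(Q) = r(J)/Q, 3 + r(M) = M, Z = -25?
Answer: -477/17 ≈ -28.059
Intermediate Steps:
I(R) = 3 - R
r(M) = -3 + M
t(Q) = 9/Q (t(Q) = (-3 + 12)/Q = 9/Q)
t(-153) - I(Z) = 9/(-153) - (3 - 1*(-25)) = 9*(-1/153) - (3 + 25) = -1/17 - 1*28 = -1/17 - 28 = -477/17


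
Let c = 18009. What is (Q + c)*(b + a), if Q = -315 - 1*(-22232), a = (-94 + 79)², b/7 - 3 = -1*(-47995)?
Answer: 13423560386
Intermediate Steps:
b = 335986 (b = 21 + 7*(-1*(-47995)) = 21 + 7*47995 = 21 + 335965 = 335986)
a = 225 (a = (-15)² = 225)
Q = 21917 (Q = -315 + 22232 = 21917)
(Q + c)*(b + a) = (21917 + 18009)*(335986 + 225) = 39926*336211 = 13423560386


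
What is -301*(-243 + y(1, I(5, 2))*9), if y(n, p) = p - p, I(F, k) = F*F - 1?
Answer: 73143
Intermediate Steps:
I(F, k) = -1 + F² (I(F, k) = F² - 1 = -1 + F²)
y(n, p) = 0
-301*(-243 + y(1, I(5, 2))*9) = -301*(-243 + 0*9) = -301*(-243 + 0) = -301*(-243) = 73143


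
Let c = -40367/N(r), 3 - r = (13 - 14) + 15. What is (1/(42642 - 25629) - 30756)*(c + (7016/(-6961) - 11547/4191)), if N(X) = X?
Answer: -18653786881994551616/165443207721 ≈ -1.1275e+8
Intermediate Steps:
r = -11 (r = 3 - ((13 - 14) + 15) = 3 - (-1 + 15) = 3 - 1*14 = 3 - 14 = -11)
c = 40367/11 (c = -40367/(-11) = -40367*(-1/11) = 40367/11 ≈ 3669.7)
(1/(42642 - 25629) - 30756)*(c + (7016/(-6961) - 11547/4191)) = (1/(42642 - 25629) - 30756)*(40367/11 + (7016/(-6961) - 11547/4191)) = (1/17013 - 30756)*(40367/11 + (7016*(-1/6961) - 11547*1/4191)) = (1/17013 - 30756)*(40367/11 + (-7016/6961 - 3849/1397)) = -523251827*(40367/11 - 36594241/9724517)/17013 = -523251827/17013*35649731008/9724517 = -18653786881994551616/165443207721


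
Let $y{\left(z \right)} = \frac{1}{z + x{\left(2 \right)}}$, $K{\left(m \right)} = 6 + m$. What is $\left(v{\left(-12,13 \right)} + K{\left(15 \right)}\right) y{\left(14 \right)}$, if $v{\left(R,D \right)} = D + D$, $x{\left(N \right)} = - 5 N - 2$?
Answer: $\frac{47}{2} \approx 23.5$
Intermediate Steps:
$x{\left(N \right)} = -2 - 5 N$
$y{\left(z \right)} = \frac{1}{-12 + z}$ ($y{\left(z \right)} = \frac{1}{z - 12} = \frac{1}{-12 + z}$)
$v{\left(R,D \right)} = 2 D$
$\left(v{\left(-12,13 \right)} + K{\left(15 \right)}\right) y{\left(14 \right)} = \frac{2 \cdot 13 + \left(6 + 15\right)}{-12 + 14} = \frac{26 + 21}{2} = 47 \cdot \frac{1}{2} = \frac{47}{2}$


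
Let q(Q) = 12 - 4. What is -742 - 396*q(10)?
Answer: -3910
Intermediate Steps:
q(Q) = 8
-742 - 396*q(10) = -742 - 396*8 = -742 - 3168 = -3910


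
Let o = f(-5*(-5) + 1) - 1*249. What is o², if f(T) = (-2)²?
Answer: 60025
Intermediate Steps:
f(T) = 4
o = -245 (o = 4 - 1*249 = 4 - 249 = -245)
o² = (-245)² = 60025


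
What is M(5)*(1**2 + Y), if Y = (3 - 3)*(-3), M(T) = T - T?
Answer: 0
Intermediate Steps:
M(T) = 0
Y = 0 (Y = 0*(-3) = 0)
M(5)*(1**2 + Y) = 0*(1**2 + 0) = 0*(1 + 0) = 0*1 = 0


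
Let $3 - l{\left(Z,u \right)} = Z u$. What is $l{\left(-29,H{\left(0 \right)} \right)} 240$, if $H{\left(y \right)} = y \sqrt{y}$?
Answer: $720$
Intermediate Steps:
$H{\left(y \right)} = y^{\frac{3}{2}}$
$l{\left(Z,u \right)} = 3 - Z u$
$l{\left(-29,H{\left(0 \right)} \right)} 240 = \left(3 - - 29 \cdot 0^{\frac{3}{2}}\right) 240 = \left(3 - \left(-29\right) 0\right) 240 = \left(3 + 0\right) 240 = 3 \cdot 240 = 720$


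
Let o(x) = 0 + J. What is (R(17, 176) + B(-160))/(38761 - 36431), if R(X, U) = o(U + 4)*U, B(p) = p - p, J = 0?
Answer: 0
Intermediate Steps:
B(p) = 0
o(x) = 0 (o(x) = 0 + 0 = 0)
R(X, U) = 0 (R(X, U) = 0*U = 0)
(R(17, 176) + B(-160))/(38761 - 36431) = (0 + 0)/(38761 - 36431) = 0/2330 = 0*(1/2330) = 0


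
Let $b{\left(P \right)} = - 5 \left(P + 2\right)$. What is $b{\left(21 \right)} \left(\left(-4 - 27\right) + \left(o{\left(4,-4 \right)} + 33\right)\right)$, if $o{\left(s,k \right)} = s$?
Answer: $-690$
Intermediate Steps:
$b{\left(P \right)} = -10 - 5 P$ ($b{\left(P \right)} = - 5 \left(2 + P\right) = -10 - 5 P$)
$b{\left(21 \right)} \left(\left(-4 - 27\right) + \left(o{\left(4,-4 \right)} + 33\right)\right) = \left(-10 - 105\right) \left(\left(-4 - 27\right) + \left(4 + 33\right)\right) = \left(-10 - 105\right) \left(-31 + 37\right) = \left(-115\right) 6 = -690$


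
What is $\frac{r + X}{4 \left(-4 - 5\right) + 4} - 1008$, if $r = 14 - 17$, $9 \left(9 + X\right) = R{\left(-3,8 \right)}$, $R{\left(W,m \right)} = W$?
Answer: $- \frac{96731}{96} \approx -1007.6$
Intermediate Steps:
$X = - \frac{28}{3}$ ($X = -9 + \frac{1}{9} \left(-3\right) = -9 - \frac{1}{3} = - \frac{28}{3} \approx -9.3333$)
$r = -3$
$\frac{r + X}{4 \left(-4 - 5\right) + 4} - 1008 = \frac{-3 - \frac{28}{3}}{4 \left(-4 - 5\right) + 4} - 1008 = - \frac{37}{3 \left(4 \left(-9\right) + 4\right)} - 1008 = - \frac{37}{3 \left(-36 + 4\right)} - 1008 = - \frac{37}{3 \left(-32\right)} - 1008 = \left(- \frac{37}{3}\right) \left(- \frac{1}{32}\right) - 1008 = \frac{37}{96} - 1008 = - \frac{96731}{96}$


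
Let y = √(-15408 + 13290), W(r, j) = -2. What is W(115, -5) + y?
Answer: -2 + I*√2118 ≈ -2.0 + 46.022*I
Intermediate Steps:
y = I*√2118 (y = √(-2118) = I*√2118 ≈ 46.022*I)
W(115, -5) + y = -2 + I*√2118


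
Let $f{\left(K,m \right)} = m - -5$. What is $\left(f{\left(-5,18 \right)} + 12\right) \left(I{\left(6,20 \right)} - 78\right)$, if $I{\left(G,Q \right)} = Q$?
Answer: $-2030$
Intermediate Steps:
$f{\left(K,m \right)} = 5 + m$ ($f{\left(K,m \right)} = m + 5 = 5 + m$)
$\left(f{\left(-5,18 \right)} + 12\right) \left(I{\left(6,20 \right)} - 78\right) = \left(\left(5 + 18\right) + 12\right) \left(20 - 78\right) = \left(23 + 12\right) \left(-58\right) = 35 \left(-58\right) = -2030$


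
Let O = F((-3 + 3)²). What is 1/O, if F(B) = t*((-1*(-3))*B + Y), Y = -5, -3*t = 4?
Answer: 3/20 ≈ 0.15000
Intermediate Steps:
t = -4/3 (t = -⅓*4 = -4/3 ≈ -1.3333)
F(B) = 20/3 - 4*B (F(B) = -4*((-1*(-3))*B - 5)/3 = -4*(3*B - 5)/3 = -4*(-5 + 3*B)/3 = 20/3 - 4*B)
O = 20/3 (O = 20/3 - 4*(-3 + 3)² = 20/3 - 4*0² = 20/3 - 4*0 = 20/3 + 0 = 20/3 ≈ 6.6667)
1/O = 1/(20/3) = 3/20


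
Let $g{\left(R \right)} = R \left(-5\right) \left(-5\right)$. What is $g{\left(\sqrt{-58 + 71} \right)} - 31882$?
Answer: $-31882 + 25 \sqrt{13} \approx -31792.0$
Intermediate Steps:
$g{\left(R \right)} = 25 R$ ($g{\left(R \right)} = - 5 R \left(-5\right) = 25 R$)
$g{\left(\sqrt{-58 + 71} \right)} - 31882 = 25 \sqrt{-58 + 71} - 31882 = 25 \sqrt{13} - 31882 = -31882 + 25 \sqrt{13}$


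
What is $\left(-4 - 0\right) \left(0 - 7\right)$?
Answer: $28$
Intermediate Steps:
$\left(-4 - 0\right) \left(0 - 7\right) = \left(-4 + 0\right) \left(-7\right) = \left(-4\right) \left(-7\right) = 28$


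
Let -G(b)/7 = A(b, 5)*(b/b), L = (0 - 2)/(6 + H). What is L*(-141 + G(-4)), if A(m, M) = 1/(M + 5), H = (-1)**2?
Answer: 1417/35 ≈ 40.486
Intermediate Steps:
H = 1
A(m, M) = 1/(5 + M)
L = -2/7 (L = (0 - 2)/(6 + 1) = -2/7 ≈ -0.28571)
G(b) = -7/10 (G(b) = -7*b/b/(5 + 5) = -7/10)
L*(-141 + G(-4)) = -2*(-141 - 7/10)/7 = -2/7*(-1417/10) = 1417/35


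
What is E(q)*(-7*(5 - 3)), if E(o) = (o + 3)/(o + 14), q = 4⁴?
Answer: -1813/135 ≈ -13.430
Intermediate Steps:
q = 256
E(o) = (3 + o)/(14 + o)
E(q)*(-7*(5 - 3)) = ((3 + 256)/(14 + 256))*(-7*(5 - 3)) = (259/270)*(-7*2) = ((1/270)*259)*(-14) = (259/270)*(-14) = -1813/135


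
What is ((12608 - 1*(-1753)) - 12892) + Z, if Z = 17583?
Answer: 19052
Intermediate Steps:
((12608 - 1*(-1753)) - 12892) + Z = ((12608 - 1*(-1753)) - 12892) + 17583 = ((12608 + 1753) - 12892) + 17583 = (14361 - 12892) + 17583 = 1469 + 17583 = 19052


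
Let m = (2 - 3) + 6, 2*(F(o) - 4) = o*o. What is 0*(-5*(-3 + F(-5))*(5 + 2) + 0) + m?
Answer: 5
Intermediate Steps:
F(o) = 4 + o**2/2 (F(o) = 4 + (o*o)/2 = 4 + o**2/2)
m = 5 (m = -1 + 6 = 5)
0*(-5*(-3 + F(-5))*(5 + 2) + 0) + m = 0*(-5*(-3 + (4 + (1/2)*(-5)**2))*(5 + 2) + 0) + 5 = 0*(-5*(-3 + (4 + (1/2)*25))*7 + 0) + 5 = 0*(-5*(-3 + (4 + 25/2))*7 + 0) + 5 = 0*(-5*(-3 + 33/2)*7 + 0) + 5 = 0*(-135*7/2 + 0) + 5 = 0*(-5*189/2 + 0) + 5 = 0*(-945/2 + 0) + 5 = 0*(-945/2) + 5 = 0 + 5 = 5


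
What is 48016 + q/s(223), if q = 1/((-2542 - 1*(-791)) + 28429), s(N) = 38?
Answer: 48676892225/1013764 ≈ 48016.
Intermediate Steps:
q = 1/26678 (q = 1/((-2542 + 791) + 28429) = 1/(-1751 + 28429) = 1/26678 ≈ 3.7484e-5)
48016 + q/s(223) = 48016 + (1/26678)/38 = 48016 + (1/26678)*(1/38) = 48016 + 1/1013764 = 48676892225/1013764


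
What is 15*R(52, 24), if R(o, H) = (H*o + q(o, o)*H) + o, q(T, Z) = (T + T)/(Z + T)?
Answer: 19860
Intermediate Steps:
q(T, Z) = 2*T/(T + Z) (q(T, Z) = (2*T)/(T + Z) = 2*T/(T + Z))
R(o, H) = H + o + H*o (R(o, H) = (H*o + (2*o/(o + o))*H) + o = (H*o + (2*o/((2*o)))*H) + o = (H*o + (2*o*(1/(2*o)))*H) + o = (H*o + 1*H) + o = (H*o + H) + o = (H + H*o) + o = H + o + H*o)
15*R(52, 24) = 15*(24 + 52 + 24*52) = 15*(24 + 52 + 1248) = 15*1324 = 19860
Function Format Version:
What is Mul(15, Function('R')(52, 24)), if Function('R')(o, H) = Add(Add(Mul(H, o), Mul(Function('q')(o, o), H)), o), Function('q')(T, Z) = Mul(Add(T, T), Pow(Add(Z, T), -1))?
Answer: 19860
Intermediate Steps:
Function('q')(T, Z) = Mul(2, T, Pow(Add(T, Z), -1)) (Function('q')(T, Z) = Mul(Mul(2, T), Pow(Add(T, Z), -1)) = Mul(2, T, Pow(Add(T, Z), -1)))
Function('R')(o, H) = Add(H, o, Mul(H, o)) (Function('R')(o, H) = Add(Add(Mul(H, o), Mul(Mul(2, o, Pow(Add(o, o), -1)), H)), o) = Add(Add(Mul(H, o), Mul(Mul(2, o, Pow(Mul(2, o), -1)), H)), o) = Add(Add(Mul(H, o), Mul(Mul(2, o, Mul(Rational(1, 2), Pow(o, -1))), H)), o) = Add(Add(Mul(H, o), Mul(1, H)), o) = Add(Add(Mul(H, o), H), o) = Add(Add(H, Mul(H, o)), o) = Add(H, o, Mul(H, o)))
Mul(15, Function('R')(52, 24)) = Mul(15, Add(24, 52, Mul(24, 52))) = Mul(15, Add(24, 52, 1248)) = Mul(15, 1324) = 19860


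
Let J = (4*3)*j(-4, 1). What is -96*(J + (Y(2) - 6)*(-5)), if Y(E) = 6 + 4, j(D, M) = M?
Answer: 768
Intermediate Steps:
Y(E) = 10
J = 12 (J = (4*3)*1 = 12*1 = 12)
-96*(J + (Y(2) - 6)*(-5)) = -96*(12 + (10 - 6)*(-5)) = -96*(12 + 4*(-5)) = -96*(12 - 20) = -96*(-8) = 768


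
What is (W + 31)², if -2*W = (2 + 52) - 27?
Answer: 1225/4 ≈ 306.25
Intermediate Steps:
W = -27/2 (W = -((2 + 52) - 27)/2 = -(54 - 27)/2 = -½*27 = -27/2 ≈ -13.500)
(W + 31)² = (-27/2 + 31)² = (35/2)² = 1225/4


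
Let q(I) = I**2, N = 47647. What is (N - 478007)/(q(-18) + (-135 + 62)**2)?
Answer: -430360/5653 ≈ -76.130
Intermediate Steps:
(N - 478007)/(q(-18) + (-135 + 62)**2) = (47647 - 478007)/((-18)**2 + (-135 + 62)**2) = -430360/(324 + (-73)**2) = -430360/(324 + 5329) = -430360/5653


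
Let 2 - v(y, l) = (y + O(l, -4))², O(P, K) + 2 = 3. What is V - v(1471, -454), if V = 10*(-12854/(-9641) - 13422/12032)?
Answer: 62837018492661/29000128 ≈ 2.1668e+6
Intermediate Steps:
O(P, K) = 1 (O(P, K) = -2 + 3 = 1)
v(y, l) = 2 - (1 + y)² (v(y, l) = 2 - (y + 1)² = 2 - (1 + y)²)
V = 63144565/29000128 (V = 10*(-12854*(-1/9641) - 13422*1/12032) = 10*(12854/9641 - 6711/6016) = 10*(12628913/58000256) = 63144565/29000128 ≈ 2.1774)
V - v(1471, -454) = 63144565/29000128 - (2 - (1 + 1471)²) = 63144565/29000128 - (2 - 1*1472²) = 63144565/29000128 - (2 - 1*2166784) = 63144565/29000128 - (2 - 2166784) = 63144565/29000128 - 1*(-2166782) = 63144565/29000128 + 2166782 = 62837018492661/29000128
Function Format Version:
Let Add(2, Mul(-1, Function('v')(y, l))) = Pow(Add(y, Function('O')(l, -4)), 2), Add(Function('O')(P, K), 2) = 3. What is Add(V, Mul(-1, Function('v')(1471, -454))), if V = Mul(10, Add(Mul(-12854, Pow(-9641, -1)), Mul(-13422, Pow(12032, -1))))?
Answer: Rational(62837018492661, 29000128) ≈ 2.1668e+6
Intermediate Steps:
Function('O')(P, K) = 1 (Function('O')(P, K) = Add(-2, 3) = 1)
Function('v')(y, l) = Add(2, Mul(-1, Pow(Add(1, y), 2))) (Function('v')(y, l) = Add(2, Mul(-1, Pow(Add(y, 1), 2))) = Add(2, Mul(-1, Pow(Add(1, y), 2))))
V = Rational(63144565, 29000128) (V = Mul(10, Add(Mul(-12854, Rational(-1, 9641)), Mul(-13422, Rational(1, 12032)))) = Mul(10, Add(Rational(12854, 9641), Rational(-6711, 6016))) = Mul(10, Rational(12628913, 58000256)) = Rational(63144565, 29000128) ≈ 2.1774)
Add(V, Mul(-1, Function('v')(1471, -454))) = Add(Rational(63144565, 29000128), Mul(-1, Add(2, Mul(-1, Pow(Add(1, 1471), 2))))) = Add(Rational(63144565, 29000128), Mul(-1, Add(2, Mul(-1, Pow(1472, 2))))) = Add(Rational(63144565, 29000128), Mul(-1, Add(2, Mul(-1, 2166784)))) = Add(Rational(63144565, 29000128), Mul(-1, Add(2, -2166784))) = Add(Rational(63144565, 29000128), Mul(-1, -2166782)) = Add(Rational(63144565, 29000128), 2166782) = Rational(62837018492661, 29000128)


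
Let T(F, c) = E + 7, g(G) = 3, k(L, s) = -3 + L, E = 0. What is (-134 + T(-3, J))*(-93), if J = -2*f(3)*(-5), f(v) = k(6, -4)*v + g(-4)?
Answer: 11811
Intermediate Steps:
f(v) = 3 + 3*v (f(v) = (-3 + 6)*v + 3 = 3*v + 3 = 3 + 3*v)
J = 120 (J = -2*(3 + 3*3)*(-5) = -2*(3 + 9)*(-5) = -2*12*(-5) = -24*(-5) = 120)
T(F, c) = 7 (T(F, c) = 0 + 7 = 7)
(-134 + T(-3, J))*(-93) = (-134 + 7)*(-93) = -127*(-93) = 11811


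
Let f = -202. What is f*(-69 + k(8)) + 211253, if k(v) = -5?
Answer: 226201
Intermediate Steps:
f*(-69 + k(8)) + 211253 = -202*(-69 - 5) + 211253 = -202*(-74) + 211253 = 14948 + 211253 = 226201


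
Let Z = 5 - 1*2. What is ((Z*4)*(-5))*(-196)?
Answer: 11760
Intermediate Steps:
Z = 3 (Z = 5 - 2 = 3)
((Z*4)*(-5))*(-196) = ((3*4)*(-5))*(-196) = (12*(-5))*(-196) = -60*(-196) = 11760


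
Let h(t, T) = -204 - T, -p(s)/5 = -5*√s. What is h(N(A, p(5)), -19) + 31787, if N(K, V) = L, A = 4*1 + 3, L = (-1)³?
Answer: 31602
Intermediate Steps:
p(s) = 25*√s (p(s) = -(-25)*√s = 25*√s)
L = -1
A = 7 (A = 4 + 3 = 7)
N(K, V) = -1
h(N(A, p(5)), -19) + 31787 = (-204 - 1*(-19)) + 31787 = (-204 + 19) + 31787 = -185 + 31787 = 31602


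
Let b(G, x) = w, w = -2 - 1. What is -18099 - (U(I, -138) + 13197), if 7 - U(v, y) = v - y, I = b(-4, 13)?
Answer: -31168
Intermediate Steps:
w = -3
b(G, x) = -3
I = -3
U(v, y) = 7 + y - v (U(v, y) = 7 - (v - y) = 7 + (y - v) = 7 + y - v)
-18099 - (U(I, -138) + 13197) = -18099 - ((7 - 138 - 1*(-3)) + 13197) = -18099 - ((7 - 138 + 3) + 13197) = -18099 - (-128 + 13197) = -18099 - 1*13069 = -18099 - 13069 = -31168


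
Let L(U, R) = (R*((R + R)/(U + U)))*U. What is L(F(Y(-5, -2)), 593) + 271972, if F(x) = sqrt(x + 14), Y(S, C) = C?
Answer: 623621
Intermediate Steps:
F(x) = sqrt(14 + x)
L(U, R) = R**2 (L(U, R) = (R*((2*R)/((2*U))))*U = (R*((2*R)*(1/(2*U))))*U = (R*(R/U))*U = (R**2/U)*U = R**2)
L(F(Y(-5, -2)), 593) + 271972 = 593**2 + 271972 = 351649 + 271972 = 623621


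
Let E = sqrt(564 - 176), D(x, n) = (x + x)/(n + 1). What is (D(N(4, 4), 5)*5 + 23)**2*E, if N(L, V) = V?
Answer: 15842*sqrt(97)/9 ≈ 17336.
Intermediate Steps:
D(x, n) = 2*x/(1 + n) (D(x, n) = (2*x)/(1 + n) = 2*x/(1 + n))
E = 2*sqrt(97) (E = sqrt(388) = 2*sqrt(97) ≈ 19.698)
(D(N(4, 4), 5)*5 + 23)**2*E = ((2*4/(1 + 5))*5 + 23)**2*(2*sqrt(97)) = ((2*4/6)*5 + 23)**2*(2*sqrt(97)) = ((2*4*(1/6))*5 + 23)**2*(2*sqrt(97)) = ((4/3)*5 + 23)**2*(2*sqrt(97)) = (20/3 + 23)**2*(2*sqrt(97)) = (89/3)**2*(2*sqrt(97)) = 7921*(2*sqrt(97))/9 = 15842*sqrt(97)/9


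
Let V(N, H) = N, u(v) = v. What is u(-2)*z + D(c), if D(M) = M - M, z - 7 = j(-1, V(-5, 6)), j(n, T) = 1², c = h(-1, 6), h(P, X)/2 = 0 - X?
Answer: -16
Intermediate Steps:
h(P, X) = -2*X (h(P, X) = 2*(0 - X) = 2*(-X) = -2*X)
c = -12 (c = -2*6 = -12)
j(n, T) = 1
z = 8 (z = 7 + 1 = 8)
D(M) = 0
u(-2)*z + D(c) = -2*8 + 0 = -16 + 0 = -16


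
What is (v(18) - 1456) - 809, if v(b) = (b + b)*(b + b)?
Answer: -969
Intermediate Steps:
v(b) = 4*b**2 (v(b) = (2*b)*(2*b) = 4*b**2)
(v(18) - 1456) - 809 = (4*18**2 - 1456) - 809 = (4*324 - 1456) - 809 = (1296 - 1456) - 809 = -160 - 809 = -969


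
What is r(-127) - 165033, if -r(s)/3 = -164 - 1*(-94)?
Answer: -164823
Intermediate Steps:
r(s) = 210 (r(s) = -3*(-164 - 1*(-94)) = -3*(-164 + 94) = -3*(-70) = 210)
r(-127) - 165033 = 210 - 165033 = -164823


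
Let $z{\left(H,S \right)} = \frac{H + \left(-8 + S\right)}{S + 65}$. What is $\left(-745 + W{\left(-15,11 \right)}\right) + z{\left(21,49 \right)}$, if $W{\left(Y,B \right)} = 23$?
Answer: $- \frac{41123}{57} \approx -721.46$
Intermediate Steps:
$z{\left(H,S \right)} = \frac{-8 + H + S}{65 + S}$
$\left(-745 + W{\left(-15,11 \right)}\right) + z{\left(21,49 \right)} = \left(-745 + 23\right) + \frac{-8 + 21 + 49}{65 + 49} = -722 + \frac{1}{114} \cdot 62 = -722 + \frac{31}{57} = - \frac{41123}{57}$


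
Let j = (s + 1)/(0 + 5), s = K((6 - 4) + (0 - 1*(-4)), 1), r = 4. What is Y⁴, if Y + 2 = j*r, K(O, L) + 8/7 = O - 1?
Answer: 18974736/1500625 ≈ 12.645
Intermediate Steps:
K(O, L) = -15/7 + O (K(O, L) = -8/7 + (O - 1) = -8/7 + (-1 + O) = -15/7 + O)
s = 27/7 (s = -15/7 + ((6 - 4) + (0 - 1*(-4))) = -15/7 + (2 + (0 + 4)) = -15/7 + (2 + 4) = -15/7 + 6 = 27/7 ≈ 3.8571)
j = 34/35 (j = (27/7 + 1)/(0 + 5) = (34/7)/5 = (34/7)*(⅕) = 34/35 ≈ 0.97143)
Y = 66/35 (Y = -2 + (34/35)*4 = -2 + 136/35 = 66/35 ≈ 1.8857)
Y⁴ = (66/35)⁴ = 18974736/1500625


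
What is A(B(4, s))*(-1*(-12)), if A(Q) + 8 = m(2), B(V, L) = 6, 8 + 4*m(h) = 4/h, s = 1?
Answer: -114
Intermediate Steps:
m(h) = -2 + 1/h (m(h) = -2 + (4/h)/4 = -2 + 1/h)
A(Q) = -19/2 (A(Q) = -8 + (-2 + 1/2) = -8 + (-2 + ½) = -8 - 3/2 = -19/2)
A(B(4, s))*(-1*(-12)) = -(-19)*(-12)/2 = -19/2*12 = -114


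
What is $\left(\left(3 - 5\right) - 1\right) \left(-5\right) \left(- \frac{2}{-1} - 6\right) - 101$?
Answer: $-161$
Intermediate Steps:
$\left(\left(3 - 5\right) - 1\right) \left(-5\right) \left(- \frac{2}{-1} - 6\right) - 101 = \left(-2 - 1\right) \left(-5\right) \left(\left(-2\right) \left(-1\right) - 6\right) - 101 = \left(-3\right) \left(-5\right) \left(2 - 6\right) - 101 = 15 \left(-4\right) - 101 = -60 - 101 = -161$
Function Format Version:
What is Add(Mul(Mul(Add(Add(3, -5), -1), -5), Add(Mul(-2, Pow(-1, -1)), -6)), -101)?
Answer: -161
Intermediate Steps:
Add(Mul(Mul(Add(Add(3, -5), -1), -5), Add(Mul(-2, Pow(-1, -1)), -6)), -101) = Add(Mul(Mul(Add(-2, -1), -5), Add(Mul(-2, -1), -6)), -101) = Add(Mul(Mul(-3, -5), Add(2, -6)), -101) = Add(Mul(15, -4), -101) = Add(-60, -101) = -161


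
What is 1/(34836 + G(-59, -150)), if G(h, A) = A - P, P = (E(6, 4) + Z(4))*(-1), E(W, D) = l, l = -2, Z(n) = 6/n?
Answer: 2/69371 ≈ 2.8830e-5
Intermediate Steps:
E(W, D) = -2
P = ½ (P = (-2 + 6/4)*(-1) = (-2 + 6*(¼))*(-1) = (-2 + 3/2)*(-1) = -½*(-1) = ½ ≈ 0.50000)
G(h, A) = -½ + A (G(h, A) = A - 1*½ = A - ½ = -½ + A)
1/(34836 + G(-59, -150)) = 1/(34836 + (-½ - 150)) = 1/(34836 - 301/2) = 1/(69371/2) = 2/69371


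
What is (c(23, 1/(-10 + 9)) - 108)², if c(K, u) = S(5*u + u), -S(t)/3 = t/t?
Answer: 12321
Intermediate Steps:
S(t) = -3 (S(t) = -3*t/t = -3*1 = -3)
c(K, u) = -3
(c(23, 1/(-10 + 9)) - 108)² = (-3 - 108)² = (-111)² = 12321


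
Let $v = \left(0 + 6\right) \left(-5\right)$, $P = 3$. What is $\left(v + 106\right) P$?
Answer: $228$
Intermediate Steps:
$v = -30$ ($v = 6 \left(-5\right) = -30$)
$\left(v + 106\right) P = \left(-30 + 106\right) 3 = 76 \cdot 3 = 228$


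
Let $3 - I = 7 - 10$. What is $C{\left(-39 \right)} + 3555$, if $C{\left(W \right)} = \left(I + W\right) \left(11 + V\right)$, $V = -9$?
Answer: $3489$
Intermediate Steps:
$I = 6$ ($I = 3 - \left(7 - 10\right) = 3 - -3 = 3 + 3 = 6$)
$C{\left(W \right)} = 12 + 2 W$ ($C{\left(W \right)} = \left(6 + W\right) \left(11 - 9\right) = \left(6 + W\right) 2 = 12 + 2 W$)
$C{\left(-39 \right)} + 3555 = \left(12 + 2 \left(-39\right)\right) + 3555 = \left(12 - 78\right) + 3555 = -66 + 3555 = 3489$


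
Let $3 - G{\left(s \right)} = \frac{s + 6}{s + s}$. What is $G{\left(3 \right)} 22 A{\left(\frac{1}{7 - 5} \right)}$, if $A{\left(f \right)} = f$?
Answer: $\frac{33}{2} \approx 16.5$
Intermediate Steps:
$G{\left(s \right)} = 3 - \frac{6 + s}{2 s}$ ($G{\left(s \right)} = 3 - \frac{s + 6}{s + s} = 3 - \frac{6 + s}{2 s}$)
$G{\left(3 \right)} 22 A{\left(\frac{1}{7 - 5} \right)} = \frac{\left(\frac{5}{2} - \frac{3}{3}\right) 22}{7 - 5} = \frac{\left(\frac{5}{2} - 1\right) 22}{2} = \left(\frac{5}{2} - 1\right) 22 \cdot \frac{1}{2} = \frac{3}{2} \cdot 22 \cdot \frac{1}{2} = 33 \cdot \frac{1}{2} = \frac{33}{2}$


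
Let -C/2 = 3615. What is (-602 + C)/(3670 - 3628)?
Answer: -3916/21 ≈ -186.48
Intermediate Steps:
C = -7230 (C = -2*3615 = -7230)
(-602 + C)/(3670 - 3628) = (-602 - 7230)/(3670 - 3628) = -7832/42 = -7832*1/42 = -3916/21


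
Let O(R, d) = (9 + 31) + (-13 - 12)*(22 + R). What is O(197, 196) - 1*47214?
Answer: -52649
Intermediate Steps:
O(R, d) = -510 - 25*R (O(R, d) = 40 - 25*(22 + R) = 40 + (-550 - 25*R) = -510 - 25*R)
O(197, 196) - 1*47214 = (-510 - 25*197) - 1*47214 = (-510 - 4925) - 47214 = -5435 - 47214 = -52649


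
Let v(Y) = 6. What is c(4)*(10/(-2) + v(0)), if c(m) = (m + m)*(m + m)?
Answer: 64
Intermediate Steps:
c(m) = 4*m² (c(m) = (2*m)*(2*m) = 4*m²)
c(4)*(10/(-2) + v(0)) = (4*4²)*(10/(-2) + 6) = (4*16)*(10*(-½) + 6) = 64*(-5 + 6) = 64*1 = 64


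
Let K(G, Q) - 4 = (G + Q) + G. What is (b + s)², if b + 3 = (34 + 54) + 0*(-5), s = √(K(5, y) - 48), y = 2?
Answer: 7193 + 680*I*√2 ≈ 7193.0 + 961.67*I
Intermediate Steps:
K(G, Q) = 4 + Q + 2*G (K(G, Q) = 4 + ((G + Q) + G) = 4 + (Q + 2*G) = 4 + Q + 2*G)
s = 4*I*√2 (s = √((4 + 2 + 2*5) - 48) = √((4 + 2 + 10) - 48) = √(16 - 48) = √(-32) = 4*I*√2 ≈ 5.6569*I)
b = 85 (b = -3 + ((34 + 54) + 0*(-5)) = -3 + (88 + 0) = -3 + 88 = 85)
(b + s)² = (85 + 4*I*√2)²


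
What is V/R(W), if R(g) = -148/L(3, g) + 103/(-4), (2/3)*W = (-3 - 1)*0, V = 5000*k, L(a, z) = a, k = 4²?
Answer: -960000/901 ≈ -1065.5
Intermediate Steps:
k = 16
V = 80000 (V = 5000*16 = 80000)
W = 0 (W = 3*((-3 - 1)*0)/2 = 3*(-4*0)/2 = (3/2)*0 = 0)
R(g) = -901/12 (R(g) = -148/3 + 103/(-4) = -148*⅓ + 103*(-¼) = -148/3 - 103/4 = -901/12)
V/R(W) = 80000/(-901/12) = 80000*(-12/901) = -960000/901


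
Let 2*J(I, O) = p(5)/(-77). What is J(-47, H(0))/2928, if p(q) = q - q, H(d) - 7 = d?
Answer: 0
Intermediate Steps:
H(d) = 7 + d
p(q) = 0
J(I, O) = 0 (J(I, O) = (0/(-77))/2 = (0*(-1/77))/2 = (1/2)*0 = 0)
J(-47, H(0))/2928 = 0/2928 = 0*(1/2928) = 0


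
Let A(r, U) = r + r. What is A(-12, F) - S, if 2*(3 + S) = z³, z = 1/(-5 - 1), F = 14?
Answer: -9071/432 ≈ -20.998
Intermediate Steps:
z = -⅙ (z = 1/(-6) = -⅙ ≈ -0.16667)
S = -1297/432 (S = -3 + (-⅙)³/2 = -3 + (½)*(-1/216) = -3 - 1/432 = -1297/432 ≈ -3.0023)
A(r, U) = 2*r
A(-12, F) - S = 2*(-12) - 1*(-1297/432) = -24 + 1297/432 = -9071/432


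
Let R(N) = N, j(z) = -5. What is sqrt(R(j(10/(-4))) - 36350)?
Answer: I*sqrt(36355) ≈ 190.67*I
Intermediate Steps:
sqrt(R(j(10/(-4))) - 36350) = sqrt(-5 - 36350) = sqrt(-36355) = I*sqrt(36355)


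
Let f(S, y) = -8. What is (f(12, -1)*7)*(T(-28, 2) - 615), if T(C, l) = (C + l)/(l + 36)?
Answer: 655088/19 ≈ 34478.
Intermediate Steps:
T(C, l) = (C + l)/(36 + l)
(f(12, -1)*7)*(T(-28, 2) - 615) = (-8*7)*((-28 + 2)/(36 + 2) - 615) = -56*(-26/38 - 615) = -56*((1/38)*(-26) - 615) = -56*(-13/19 - 615) = -56*(-11698/19) = 655088/19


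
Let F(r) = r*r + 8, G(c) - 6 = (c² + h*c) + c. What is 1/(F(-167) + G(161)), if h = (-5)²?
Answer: 1/58010 ≈ 1.7238e-5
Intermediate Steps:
h = 25
G(c) = 6 + c² + 26*c (G(c) = 6 + ((c² + 25*c) + c) = 6 + (c² + 26*c) = 6 + c² + 26*c)
F(r) = 8 + r² (F(r) = r² + 8 = 8 + r²)
1/(F(-167) + G(161)) = 1/((8 + (-167)²) + (6 + 161² + 26*161)) = 1/((8 + 27889) + (6 + 25921 + 4186)) = 1/(27897 + 30113) = 1/58010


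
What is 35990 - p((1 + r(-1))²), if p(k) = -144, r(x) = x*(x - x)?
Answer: 36134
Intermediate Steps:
r(x) = 0 (r(x) = x*0 = 0)
35990 - p((1 + r(-1))²) = 35990 - 1*(-144) = 35990 + 144 = 36134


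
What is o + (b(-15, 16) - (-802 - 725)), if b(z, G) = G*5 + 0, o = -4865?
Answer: -3258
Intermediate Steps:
b(z, G) = 5*G (b(z, G) = 5*G + 0 = 5*G)
o + (b(-15, 16) - (-802 - 725)) = -4865 + (5*16 - (-802 - 725)) = -4865 + (80 - 1*(-1527)) = -4865 + (80 + 1527) = -4865 + 1607 = -3258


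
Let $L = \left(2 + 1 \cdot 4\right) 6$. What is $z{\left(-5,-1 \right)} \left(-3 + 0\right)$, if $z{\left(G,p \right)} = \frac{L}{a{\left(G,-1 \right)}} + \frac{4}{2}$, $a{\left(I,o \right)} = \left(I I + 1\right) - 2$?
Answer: $- \frac{21}{2} \approx -10.5$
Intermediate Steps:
$a{\left(I,o \right)} = -1 + I^{2}$ ($a{\left(I,o \right)} = \left(I^{2} + 1\right) - 2 = \left(1 + I^{2}\right) - 2 = -1 + I^{2}$)
$L = 36$ ($L = \left(2 + 4\right) 6 = 6 \cdot 6 = 36$)
$z{\left(G,p \right)} = 2 + \frac{36}{-1 + G^{2}}$ ($z{\left(G,p \right)} = \frac{36}{-1 + G^{2}} + \frac{4}{2} = \frac{36}{-1 + G^{2}} + 4 \cdot \frac{1}{2} = \frac{36}{-1 + G^{2}} + 2 = 2 + \frac{36}{-1 + G^{2}}$)
$z{\left(-5,-1 \right)} \left(-3 + 0\right) = \frac{2 \left(17 + \left(-5\right)^{2}\right)}{-1 + \left(-5\right)^{2}} \left(-3 + 0\right) = \frac{2 \left(17 + 25\right)}{-1 + 25} \left(-3\right) = 2 \cdot \frac{1}{24} \cdot 42 \left(-3\right) = \frac{7}{2} \left(-3\right) = - \frac{21}{2}$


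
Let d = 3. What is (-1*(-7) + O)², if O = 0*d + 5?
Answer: 144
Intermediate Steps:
O = 5 (O = 0*3 + 5 = 0 + 5 = 5)
(-1*(-7) + O)² = (-1*(-7) + 5)² = (7 + 5)² = 12² = 144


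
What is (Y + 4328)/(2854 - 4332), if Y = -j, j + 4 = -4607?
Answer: -8939/1478 ≈ -6.0480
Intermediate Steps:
j = -4611 (j = -4 - 4607 = -4611)
Y = 4611 (Y = -1*(-4611) = 4611)
(Y + 4328)/(2854 - 4332) = (4611 + 4328)/(2854 - 4332) = 8939/(-1478) = 8939*(-1/1478) = -8939/1478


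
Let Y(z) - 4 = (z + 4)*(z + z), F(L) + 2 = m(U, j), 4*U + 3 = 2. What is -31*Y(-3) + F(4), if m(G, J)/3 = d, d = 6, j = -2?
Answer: 78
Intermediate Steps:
U = -¼ (U = -¾ + (¼)*2 = -¾ + ½ = -¼ ≈ -0.25000)
m(G, J) = 18 (m(G, J) = 3*6 = 18)
F(L) = 16 (F(L) = -2 + 18 = 16)
Y(z) = 4 + 2*z*(4 + z) (Y(z) = 4 + (z + 4)*(z + z) = 4 + (4 + z)*(2*z) = 4 + 2*z*(4 + z))
-31*Y(-3) + F(4) = -31*(4 + 2*(-3)² + 8*(-3)) + 16 = -31*(4 + 2*9 - 24) + 16 = -31*(4 + 18 - 24) + 16 = -31*(-2) + 16 = 62 + 16 = 78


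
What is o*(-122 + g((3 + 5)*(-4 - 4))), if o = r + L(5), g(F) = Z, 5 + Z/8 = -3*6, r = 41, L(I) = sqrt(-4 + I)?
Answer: -12852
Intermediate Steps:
Z = -184 (Z = -40 + 8*(-3*6) = -40 + 8*(-18) = -40 - 144 = -184)
g(F) = -184
o = 42 (o = 41 + sqrt(-4 + 5) = 41 + sqrt(1) = 41 + 1 = 42)
o*(-122 + g((3 + 5)*(-4 - 4))) = 42*(-122 - 184) = 42*(-306) = -12852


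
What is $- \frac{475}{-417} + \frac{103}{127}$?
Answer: $\frac{103276}{52959} \approx 1.9501$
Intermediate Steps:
$- \frac{475}{-417} + \frac{103}{127} = \left(-475\right) \left(- \frac{1}{417}\right) + 103 \cdot \frac{1}{127} = \frac{475}{417} + \frac{103}{127} = \frac{103276}{52959}$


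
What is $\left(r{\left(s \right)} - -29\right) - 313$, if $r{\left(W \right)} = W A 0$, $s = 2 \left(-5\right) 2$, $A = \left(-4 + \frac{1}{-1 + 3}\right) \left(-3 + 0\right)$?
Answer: $-284$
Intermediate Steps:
$A = \frac{21}{2}$ ($A = \left(-4 + \frac{1}{2}\right) \left(-3\right) = \left(- \frac{7}{2}\right) \left(-3\right) = \frac{21}{2} \approx 10.5$)
$s = -20$ ($s = \left(-10\right) 2 = -20$)
$r{\left(W \right)} = 0$ ($r{\left(W \right)} = W \frac{21}{2} \cdot 0 = \frac{21 W}{2} \cdot 0 = 0$)
$\left(r{\left(s \right)} - -29\right) - 313 = \left(0 - -29\right) - 313 = \left(0 + 29\right) - 313 = 29 - 313 = -284$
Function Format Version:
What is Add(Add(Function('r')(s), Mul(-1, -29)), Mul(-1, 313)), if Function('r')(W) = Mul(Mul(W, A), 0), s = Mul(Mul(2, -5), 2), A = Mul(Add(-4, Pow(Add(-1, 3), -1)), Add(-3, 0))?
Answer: -284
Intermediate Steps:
A = Rational(21, 2) (A = Mul(Add(-4, Pow(2, -1)), -3) = Mul(Add(-4, Rational(1, 2)), -3) = Mul(Rational(-7, 2), -3) = Rational(21, 2) ≈ 10.500)
s = -20 (s = Mul(-10, 2) = -20)
Function('r')(W) = 0 (Function('r')(W) = Mul(Mul(W, Rational(21, 2)), 0) = Mul(Mul(Rational(21, 2), W), 0) = 0)
Add(Add(Function('r')(s), Mul(-1, -29)), Mul(-1, 313)) = Add(Add(0, Mul(-1, -29)), Mul(-1, 313)) = Add(Add(0, 29), -313) = Add(29, -313) = -284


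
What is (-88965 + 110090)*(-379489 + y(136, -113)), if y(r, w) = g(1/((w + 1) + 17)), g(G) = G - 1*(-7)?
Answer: -152314591975/19 ≈ -8.0166e+9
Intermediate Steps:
g(G) = 7 + G (g(G) = G + 7 = 7 + G)
y(r, w) = 7 + 1/(18 + w) (y(r, w) = 7 + 1/((w + 1) + 17) = 7 + 1/((1 + w) + 17) = 7 + 1/(18 + w))
(-88965 + 110090)*(-379489 + y(136, -113)) = (-88965 + 110090)*(-379489 + (127 + 7*(-113))/(18 - 113)) = 21125*(-379489 + (127 - 791)/(-95)) = 21125*(-379489 - 1/95*(-664)) = 21125*(-379489 + 664/95) = 21125*(-36050791/95) = -152314591975/19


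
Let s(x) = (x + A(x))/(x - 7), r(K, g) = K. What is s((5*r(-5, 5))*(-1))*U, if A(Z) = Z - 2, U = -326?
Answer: -2608/3 ≈ -869.33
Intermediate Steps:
A(Z) = -2 + Z
s(x) = (-2 + 2*x)/(-7 + x) (s(x) = (x + (-2 + x))/(x - 7) = (-2 + 2*x)/(-7 + x))
s((5*r(-5, 5))*(-1))*U = (2*(-1 + (5*(-5))*(-1))/(-7 + (5*(-5))*(-1)))*(-326) = (2*(-1 - 25*(-1))/(-7 - 25*(-1)))*(-326) = (2*(-1 + 25)/(-7 + 25))*(-326) = (2*24/18)*(-326) = (2*(1/18)*24)*(-326) = (8/3)*(-326) = -2608/3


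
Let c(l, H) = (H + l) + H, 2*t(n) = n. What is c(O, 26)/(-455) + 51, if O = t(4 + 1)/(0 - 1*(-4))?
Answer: 185219/3640 ≈ 50.884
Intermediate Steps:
t(n) = n/2
O = 5/8 (O = ((4 + 1)/2)/(0 - 1*(-4)) = ((1/2)*5)/(0 + 4) = (5/2)/4 = (5/2)*(1/4) = 5/8 ≈ 0.62500)
c(l, H) = l + 2*H
c(O, 26)/(-455) + 51 = (5/8 + 2*26)/(-455) + 51 = -(5/8 + 52)/455 + 51 = -1/455*421/8 + 51 = -421/3640 + 51 = 185219/3640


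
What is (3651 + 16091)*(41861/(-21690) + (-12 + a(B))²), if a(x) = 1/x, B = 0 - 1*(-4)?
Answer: 233169968507/86760 ≈ 2.6875e+6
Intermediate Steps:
B = 4 (B = 0 + 4 = 4)
(3651 + 16091)*(41861/(-21690) + (-12 + a(B))²) = (3651 + 16091)*(41861/(-21690) + (-12 + 1/4)²) = 19742*(41861*(-1/21690) + (-12 + ¼)²) = 19742*(-41861/21690 + (-47/4)²) = 19742*(-41861/21690 + 2209/16) = 19742*(23621717/173520) = 233169968507/86760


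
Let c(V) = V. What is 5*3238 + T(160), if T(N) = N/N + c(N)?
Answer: 16351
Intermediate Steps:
T(N) = 1 + N (T(N) = N/N + N = 1 + N)
5*3238 + T(160) = 5*3238 + (1 + 160) = 16190 + 161 = 16351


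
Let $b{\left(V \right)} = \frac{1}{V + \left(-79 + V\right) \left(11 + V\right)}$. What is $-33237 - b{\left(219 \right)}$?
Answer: $- \frac{1077510304}{32419} \approx -33237.0$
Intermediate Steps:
$-33237 - b{\left(219 \right)} = -33237 - \frac{1}{-869 + 219^{2} - 14673} = -33237 - \frac{1}{-869 + 47961 - 14673} = -33237 - \frac{1}{32419} = - \frac{1077510304}{32419}$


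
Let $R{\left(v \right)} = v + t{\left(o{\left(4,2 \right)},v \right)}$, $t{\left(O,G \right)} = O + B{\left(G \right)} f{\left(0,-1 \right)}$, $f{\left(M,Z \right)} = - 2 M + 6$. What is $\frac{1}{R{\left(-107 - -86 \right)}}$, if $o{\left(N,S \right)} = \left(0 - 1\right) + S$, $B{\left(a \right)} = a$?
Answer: $- \frac{1}{146} \approx -0.0068493$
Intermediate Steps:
$f{\left(M,Z \right)} = 6 - 2 M$
$o{\left(N,S \right)} = -1 + S$
$t{\left(O,G \right)} = O + 6 G$ ($t{\left(O,G \right)} = O + G \left(6 - 0\right) = O + G \left(6 + 0\right) = O + G 6 = O + 6 G$)
$R{\left(v \right)} = 1 + 7 v$ ($R{\left(v \right)} = v + \left(\left(-1 + 2\right) + 6 v\right) = v + \left(1 + 6 v\right) = 1 + 7 v$)
$\frac{1}{R{\left(-107 - -86 \right)}} = \frac{1}{1 + 7 \left(-107 - -86\right)} = \frac{1}{1 + 7 \left(-107 + 86\right)} = \frac{1}{1 + 7 \left(-21\right)} = \frac{1}{1 - 147} = \frac{1}{-146} = - \frac{1}{146}$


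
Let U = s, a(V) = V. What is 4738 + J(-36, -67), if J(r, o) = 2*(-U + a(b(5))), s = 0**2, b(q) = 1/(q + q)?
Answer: 23691/5 ≈ 4738.2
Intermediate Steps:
b(q) = 1/(2*q)
s = 0
U = 0
J(r, o) = 1/5 (J(r, o) = 2*(-1*0 + (1/2)/5) = 2*(0 + (1/2)*(1/5)) = 2*(0 + 1/10) = 2*(1/10) = 1/5)
4738 + J(-36, -67) = 4738 + 1/5 = 23691/5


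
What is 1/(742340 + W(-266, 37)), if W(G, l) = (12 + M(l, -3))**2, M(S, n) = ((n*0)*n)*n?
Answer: 1/742484 ≈ 1.3468e-6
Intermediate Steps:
M(S, n) = 0 (M(S, n) = (0*n)*n = 0*n = 0)
W(G, l) = 144 (W(G, l) = (12 + 0)**2 = 12**2 = 144)
1/(742340 + W(-266, 37)) = 1/(742340 + 144) = 1/742484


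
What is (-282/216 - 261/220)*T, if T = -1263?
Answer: 1038607/330 ≈ 3147.3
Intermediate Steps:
(-282/216 - 261/220)*T = (-282/216 - 261/220)*(-1263) = (-282*1/216 - 261*1/220)*(-1263) = (-47/36 - 261/220)*(-1263) = -2467/990*(-1263) = 1038607/330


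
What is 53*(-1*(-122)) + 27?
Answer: 6493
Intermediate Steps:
53*(-1*(-122)) + 27 = 53*122 + 27 = 6466 + 27 = 6493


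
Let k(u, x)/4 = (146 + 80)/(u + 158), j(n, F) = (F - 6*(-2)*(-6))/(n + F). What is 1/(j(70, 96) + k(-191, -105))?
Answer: -2739/74636 ≈ -0.036698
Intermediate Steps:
j(n, F) = (-72 + F)/(F + n) (j(n, F) = (F + 12*(-6))/(F + n) = (F - 72)/(F + n) = (-72 + F)/(F + n))
k(u, x) = 904/(158 + u) (k(u, x) = 4*((146 + 80)/(u + 158)) = 4*(226/(158 + u)) = 904/(158 + u))
1/(j(70, 96) + k(-191, -105)) = 1/((-72 + 96)/(96 + 70) + 904/(158 - 191)) = 1/(24/166 + 904/(-33)) = 1/((1/166)*24 + 904*(-1/33)) = 1/(12/83 - 904/33) = 1/(-74636/2739) = -2739/74636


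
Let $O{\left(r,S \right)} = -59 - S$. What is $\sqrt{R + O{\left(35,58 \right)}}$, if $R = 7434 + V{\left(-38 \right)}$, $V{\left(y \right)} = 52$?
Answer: $\sqrt{7369} \approx 85.843$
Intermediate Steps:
$R = 7486$ ($R = 7434 + 52 = 7486$)
$\sqrt{R + O{\left(35,58 \right)}} = \sqrt{7486 - 117} = \sqrt{7369}$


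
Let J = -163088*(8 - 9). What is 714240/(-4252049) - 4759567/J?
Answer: -20354396075903/693458167312 ≈ -29.352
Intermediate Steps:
J = 163088 (J = -163088*(-1) = 163088)
714240/(-4252049) - 4759567/J = 714240/(-4252049) - 4759567/163088 = 714240*(-1/4252049) - 4759567*1/163088 = -714240/4252049 - 4759567/163088 = -20354396075903/693458167312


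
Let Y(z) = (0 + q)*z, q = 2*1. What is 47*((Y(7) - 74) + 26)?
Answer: -1598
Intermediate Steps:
q = 2
Y(z) = 2*z (Y(z) = (0 + 2)*z = 2*z)
47*((Y(7) - 74) + 26) = 47*((2*7 - 74) + 26) = 47*((14 - 74) + 26) = 47*(-60 + 26) = 47*(-34) = -1598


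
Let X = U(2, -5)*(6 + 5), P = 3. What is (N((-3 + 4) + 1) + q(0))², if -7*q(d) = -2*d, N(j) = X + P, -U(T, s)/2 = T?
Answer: 1681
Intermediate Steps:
U(T, s) = -2*T
X = -44 (X = (-2*2)*(6 + 5) = -4*11 = -44)
N(j) = -41 (N(j) = -44 + 3 = -41)
q(d) = 2*d/7 (q(d) = -(-2)*d/7 = 2*d/7)
(N((-3 + 4) + 1) + q(0))² = (-41 + (2/7)*0)² = (-41 + 0)² = (-41)² = 1681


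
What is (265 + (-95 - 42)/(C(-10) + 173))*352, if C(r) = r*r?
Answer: 25417216/273 ≈ 93103.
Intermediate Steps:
C(r) = r**2
(265 + (-95 - 42)/(C(-10) + 173))*352 = (265 + (-95 - 42)/((-10)**2 + 173))*352 = (265 - 137/(100 + 173))*352 = (265 - 137/273)*352 = (72208/273)*352 = 25417216/273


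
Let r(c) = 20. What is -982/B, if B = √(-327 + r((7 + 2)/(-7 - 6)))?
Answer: 982*I*√307/307 ≈ 56.046*I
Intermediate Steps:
B = I*√307 (B = √(-327 + 20) = √(-307) = I*√307 ≈ 17.521*I)
-982/B = -982*(-I*√307/307) = -(-982)*I*√307/307 = 982*I*√307/307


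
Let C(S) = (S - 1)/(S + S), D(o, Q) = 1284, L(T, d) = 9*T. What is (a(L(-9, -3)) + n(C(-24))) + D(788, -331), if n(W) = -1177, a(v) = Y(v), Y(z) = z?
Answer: 26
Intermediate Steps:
C(S) = (-1 + S)/(2*S) (C(S) = (-1 + S)/((2*S)) = (-1 + S)*(1/(2*S)) = (-1 + S)/(2*S))
a(v) = v
(a(L(-9, -3)) + n(C(-24))) + D(788, -331) = (9*(-9) - 1177) + 1284 = (-81 - 1177) + 1284 = -1258 + 1284 = 26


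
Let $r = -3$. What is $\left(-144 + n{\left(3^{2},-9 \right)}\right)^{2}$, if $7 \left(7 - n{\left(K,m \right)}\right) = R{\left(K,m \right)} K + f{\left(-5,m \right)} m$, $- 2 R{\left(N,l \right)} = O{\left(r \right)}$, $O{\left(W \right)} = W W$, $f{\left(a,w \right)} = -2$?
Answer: $\frac{3508129}{196} \approx 17899.0$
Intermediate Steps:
$O{\left(W \right)} = W^{2}$
$R{\left(N,l \right)} = - \frac{9}{2}$ ($R{\left(N,l \right)} = - \frac{\left(-3\right)^{2}}{2} = \left(- \frac{1}{2}\right) 9 = - \frac{9}{2}$)
$n{\left(K,m \right)} = 7 + \frac{2 m}{7} + \frac{9 K}{14}$ ($n{\left(K,m \right)} = 7 - \frac{- \frac{9 K}{2} - 2 m}{7} = 7 - \frac{- 2 m - \frac{9 K}{2}}{7} = 7 + \left(\frac{2 m}{7} + \frac{9 K}{14}\right) = 7 + \frac{2 m}{7} + \frac{9 K}{14}$)
$\left(-144 + n{\left(3^{2},-9 \right)}\right)^{2} = \left(-144 + \left(7 + \frac{2}{7} \left(-9\right) + \frac{9 \cdot 3^{2}}{14}\right)\right)^{2} = \left(-144 + \left(7 - \frac{18}{7} + \frac{9}{14} \cdot 9\right)\right)^{2} = \left(-144 + \left(7 - \frac{18}{7} + \frac{81}{14}\right)\right)^{2} = \left(-144 + \frac{143}{14}\right)^{2} = \left(- \frac{1873}{14}\right)^{2} = \frac{3508129}{196}$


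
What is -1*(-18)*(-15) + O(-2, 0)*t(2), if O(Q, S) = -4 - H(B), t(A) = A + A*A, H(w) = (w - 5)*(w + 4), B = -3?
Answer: -246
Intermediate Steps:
H(w) = (-5 + w)*(4 + w)
t(A) = A + A**2
O(Q, S) = 4 (O(Q, S) = -4 - (-20 + (-3)**2 - 1*(-3)) = -4 - (-20 + 9 + 3) = -4 - 1*(-8) = -4 + 8 = 4)
-1*(-18)*(-15) + O(-2, 0)*t(2) = -1*(-18)*(-15) + 4*(2*(1 + 2)) = 18*(-15) + 4*(2*3) = -270 + 4*6 = -270 + 24 = -246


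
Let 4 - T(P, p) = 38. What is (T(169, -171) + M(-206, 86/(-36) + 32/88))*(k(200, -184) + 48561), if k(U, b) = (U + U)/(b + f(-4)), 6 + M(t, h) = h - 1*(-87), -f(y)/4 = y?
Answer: 9080704555/4158 ≈ 2.1839e+6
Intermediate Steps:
f(y) = -4*y
T(P, p) = -34 (T(P, p) = 4 - 1*38 = 4 - 38 = -34)
M(t, h) = 81 + h (M(t, h) = -6 + (h - 1*(-87)) = -6 + (h + 87) = -6 + (87 + h) = 81 + h)
k(U, b) = 2*U/(16 + b) (k(U, b) = (U + U)/(b - 4*(-4)) = (2*U)/(b + 16) = (2*U)/(16 + b) = 2*U/(16 + b))
(T(169, -171) + M(-206, 86/(-36) + 32/88))*(k(200, -184) + 48561) = (-34 + (81 + (86/(-36) + 32/88)))*(2*200/(16 - 184) + 48561) = (-34 + (81 + (86*(-1/36) + 32*(1/88))))*(2*200/(-168) + 48561) = (-34 + (81 + (-43/18 + 4/11)))*(2*200*(-1/168) + 48561) = (-34 + (81 - 401/198))*(-50/21 + 48561) = (-34 + 15637/198)*(1019731/21) = (8905/198)*(1019731/21) = 9080704555/4158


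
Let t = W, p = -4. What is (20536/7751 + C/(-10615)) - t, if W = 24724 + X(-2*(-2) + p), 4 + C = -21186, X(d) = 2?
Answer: -406799106132/16455373 ≈ -24721.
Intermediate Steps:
C = -21190 (C = -4 - 21186 = -21190)
W = 24726 (W = 24724 + 2 = 24726)
t = 24726
(20536/7751 + C/(-10615)) - t = (20536/7751 - 21190/(-10615)) - 1*24726 = (20536*(1/7751) - 21190*(-1/10615)) - 24726 = (20536/7751 + 4238/2123) - 24726 = 76446666/16455373 - 24726 = -406799106132/16455373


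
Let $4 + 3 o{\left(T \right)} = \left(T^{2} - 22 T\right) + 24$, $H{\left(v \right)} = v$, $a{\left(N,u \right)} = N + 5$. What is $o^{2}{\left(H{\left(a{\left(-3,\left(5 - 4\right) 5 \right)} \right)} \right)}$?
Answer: $\frac{400}{9} \approx 44.444$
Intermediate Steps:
$a{\left(N,u \right)} = 5 + N$
$o{\left(T \right)} = \frac{20}{3} - \frac{22 T}{3} + \frac{T^{2}}{3}$ ($o{\left(T \right)} = - \frac{4}{3} + \frac{\left(T^{2} - 22 T\right) + 24}{3} = - \frac{4}{3} + \frac{24 + T^{2} - 22 T}{3} = - \frac{4}{3} + \left(8 - \frac{22 T}{3} + \frac{T^{2}}{3}\right) = \frac{20}{3} - \frac{22 T}{3} + \frac{T^{2}}{3}$)
$o^{2}{\left(H{\left(a{\left(-3,\left(5 - 4\right) 5 \right)} \right)} \right)} = \left(\frac{20}{3} - \frac{22 \left(5 - 3\right)}{3} + \frac{\left(5 - 3\right)^{2}}{3}\right)^{2} = \left(\frac{20}{3} - \frac{44}{3} + \frac{2^{2}}{3}\right)^{2} = \left(\frac{20}{3} - \frac{44}{3} + \frac{1}{3} \cdot 4\right)^{2} = \left(\frac{20}{3} - \frac{44}{3} + \frac{4}{3}\right)^{2} = \left(- \frac{20}{3}\right)^{2} = \frac{400}{9}$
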